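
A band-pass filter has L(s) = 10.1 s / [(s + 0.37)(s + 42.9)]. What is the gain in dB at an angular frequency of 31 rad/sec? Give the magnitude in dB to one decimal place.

|j31| = 31
|j31 + 0.37| = √(31² + 0.37²) = 31
|j31 + 42.9| = √(31² + 42.9²) = 52.93
|L(j31)| = 10.1 × 31 / (31 × 52.93) = 0.19081
20 log₁₀(0.19081) = -14.39 dB

-14.4 dB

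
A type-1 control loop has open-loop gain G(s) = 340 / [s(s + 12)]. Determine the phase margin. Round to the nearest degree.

Gain crossover: |G(jω)| = 1 at ω ≈ 16.6 rad s⁻¹.
∠G(j16.6) = −90° − arctan(16.6/12) ≈ -144.14°
PM = 180° + (-144.14°) = 35.86°

36°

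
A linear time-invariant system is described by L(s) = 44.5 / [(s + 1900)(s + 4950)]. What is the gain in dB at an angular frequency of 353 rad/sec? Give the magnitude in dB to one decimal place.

|j353 + 1900| = √(353² + 1900²) = 1933
|j353 + 4950| = √(353² + 4950²) = 4963
|L(j353)| = 44.5 / (1933 × 4963) = 4.6401e-06
20 log₁₀(4.6401e-06) = -106.67 dB

-106.7 dB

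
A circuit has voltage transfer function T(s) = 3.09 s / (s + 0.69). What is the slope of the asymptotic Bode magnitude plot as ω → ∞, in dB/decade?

With 1 zero and 1 pole, the high-frequency asymptotic slope is 20 × (1 − 1) = 0 dB/decade.

0 dB/decade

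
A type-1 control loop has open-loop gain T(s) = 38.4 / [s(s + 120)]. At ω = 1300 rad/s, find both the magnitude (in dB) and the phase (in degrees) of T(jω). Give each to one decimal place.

|T| = -92.9 dB, ∠T = -174.7°

|j1300 + 120| = √(1300² + 120²) = 1306
|j1300| = 1300
|T(j1300)| = 38.4 / (1306 × 1300) = 2.2626e-05
20 log₁₀(2.2626e-05) = -92.91 dB
∠(j1300 + 120) = arctan(1300/120) = 84.73°
∠(j1300) = 90.00°
∠T(j1300) = − (84.73° + 90.00°) = -174.73°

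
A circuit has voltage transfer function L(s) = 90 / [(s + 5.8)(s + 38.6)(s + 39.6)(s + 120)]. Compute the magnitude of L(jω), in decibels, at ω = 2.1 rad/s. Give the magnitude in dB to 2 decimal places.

|j2.1 + 5.8| = √(2.1² + 5.8²) = 6.168
|j2.1 + 38.6| = √(2.1² + 38.6²) = 38.66
|j2.1 + 39.6| = √(2.1² + 39.6²) = 39.66
|j2.1 + 120| = √(2.1² + 120²) = 120
|L(j2.1)| = 90 / (6.168 × 38.66 × 39.66 × 120) = 7.9302e-05
20 log₁₀(7.9302e-05) = -82.014 dB

-82.01 dB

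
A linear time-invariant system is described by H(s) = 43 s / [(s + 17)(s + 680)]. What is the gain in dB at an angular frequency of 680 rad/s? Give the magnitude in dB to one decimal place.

-27.0 dB

|j680| = 680
|j680 + 17| = √(680² + 17²) = 680.2
|j680 + 680| = √(680² + 680²) = 961.7
|H(j680)| = 43 × 680 / (680.2 × 961.7) = 0.0447
20 log₁₀(0.0447) = -26.99 dB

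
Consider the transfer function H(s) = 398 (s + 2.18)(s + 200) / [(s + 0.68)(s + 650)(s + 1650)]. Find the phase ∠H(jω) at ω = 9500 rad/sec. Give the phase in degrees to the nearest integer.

∠(j9500 + 2.18) = arctan(9500/2.18) = 89.99°
∠(j9500 + 200) = arctan(9500/200) = 88.79°
∠(j9500 + 0.68) = arctan(9500/0.68) = 90.00°
∠(j9500 + 650) = arctan(9500/650) = 86.09°
∠(j9500 + 1650) = arctan(9500/1650) = 80.15°
∠H(j9500) = 89.99° + 88.79° − (90.00° + 86.09° + 80.15°) = -77.45°

-77 deg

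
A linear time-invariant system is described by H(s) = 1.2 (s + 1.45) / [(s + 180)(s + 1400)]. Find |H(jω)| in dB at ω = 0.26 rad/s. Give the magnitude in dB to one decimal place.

|j0.26 + 1.45| = √(0.26² + 1.45²) = 1.473
|j0.26 + 180| = √(0.26² + 180²) = 180
|j0.26 + 1400| = √(0.26² + 1400²) = 1400
|H(j0.26)| = 1.2 × 1.473 / (180 × 1400) = 7.0149e-06
20 log₁₀(7.0149e-06) = -103.08 dB

-103.1 dB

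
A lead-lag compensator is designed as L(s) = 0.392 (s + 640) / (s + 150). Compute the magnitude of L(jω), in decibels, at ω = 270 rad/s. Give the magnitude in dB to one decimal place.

-1.1 dB

|j270 + 640| = √(270² + 640²) = 694.6
|j270 + 150| = √(270² + 150²) = 308.9
|L(j270)| = 0.392 × 694.6 / 308.9 = 0.88158
20 log₁₀(0.88158) = -1.09 dB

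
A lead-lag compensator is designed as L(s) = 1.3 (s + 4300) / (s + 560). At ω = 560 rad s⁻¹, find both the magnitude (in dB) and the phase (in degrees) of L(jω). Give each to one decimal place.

|j560 + 4300| = √(560² + 4300²) = 4336
|j560 + 560| = √(560² + 560²) = 792
|L(j560)| = 1.3 × 4336 / 792 = 7.118
20 log₁₀(7.118) = 17.05 dB
∠(j560 + 4300) = arctan(560/4300) = 7.42°
∠(j560 + 560) = arctan(560/560) = 45.00°
∠L(j560) = 7.42° − 45.00° = -37.58°

|L| = 17.0 dB, ∠L = -37.6°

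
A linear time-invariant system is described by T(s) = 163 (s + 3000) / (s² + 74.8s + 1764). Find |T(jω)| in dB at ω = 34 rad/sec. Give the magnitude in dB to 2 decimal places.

45.44 dB

|j34 + 3000| = √(34² + 3000²) = 3000
|(j34)² + 74.8(j34) + 1764| = |608 + j2543.2| = 2615
|T(j34)| = 163 × 3000 / 2615 = 187.02
20 log₁₀(187.02) = 45.438 dB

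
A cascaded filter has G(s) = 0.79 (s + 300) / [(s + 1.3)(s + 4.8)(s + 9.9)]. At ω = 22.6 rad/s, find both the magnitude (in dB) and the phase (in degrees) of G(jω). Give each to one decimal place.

|G| = -34.7 dB, ∠G = -226.8°

|j22.6 + 300| = √(22.6² + 300²) = 300.9
|j22.6 + 1.3| = √(22.6² + 1.3²) = 22.64
|j22.6 + 4.8| = √(22.6² + 4.8²) = 23.1
|j22.6 + 9.9| = √(22.6² + 9.9²) = 24.67
|G(j22.6)| = 0.79 × 300.9 / (22.64 × 23.1 × 24.67) = 0.018418
20 log₁₀(0.018418) = -34.70 dB
∠(j22.6 + 300) = arctan(22.6/300) = 4.31°
∠(j22.6 + 1.3) = arctan(22.6/1.3) = 86.71°
∠(j22.6 + 4.8) = arctan(22.6/4.8) = 78.01°
∠(j22.6 + 9.9) = arctan(22.6/9.9) = 66.34°
∠G(j22.6) = 4.31° − (86.71° + 78.01° + 66.34°) = -226.75°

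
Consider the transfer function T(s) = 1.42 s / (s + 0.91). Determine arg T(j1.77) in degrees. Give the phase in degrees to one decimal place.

27.2°

∠(j1.77) = 90.00°
∠(j1.77 + 0.91) = arctan(1.77/0.91) = 62.79°
∠T(j1.77) = 90.00° − 62.79° = 27.21°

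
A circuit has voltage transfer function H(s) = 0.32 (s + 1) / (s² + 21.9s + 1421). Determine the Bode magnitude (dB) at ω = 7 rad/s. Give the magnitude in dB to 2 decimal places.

-55.71 dB

|j7 + 1| = √(7² + 1²) = 7.071
|(j7)² + 21.9(j7) + 1421| = |1372 + j153.3| = 1381
|H(j7)| = 0.32 × 7.071 / 1381 = 0.001639
20 log₁₀(0.001639) = -55.708 dB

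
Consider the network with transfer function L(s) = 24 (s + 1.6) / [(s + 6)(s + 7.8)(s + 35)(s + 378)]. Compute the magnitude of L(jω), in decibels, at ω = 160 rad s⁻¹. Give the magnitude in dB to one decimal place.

-113.0 dB

|j160 + 1.6| = √(160² + 1.6²) = 160
|j160 + 6| = √(160² + 6²) = 160.1
|j160 + 7.8| = √(160² + 7.8²) = 160.2
|j160 + 35| = √(160² + 35²) = 163.8
|j160 + 378| = √(160² + 378²) = 410.5
|L(j160)| = 24 × 160 / (160.1 × 160.2 × 163.8 × 410.5) = 2.2271e-06
20 log₁₀(2.2271e-06) = -113.05 dB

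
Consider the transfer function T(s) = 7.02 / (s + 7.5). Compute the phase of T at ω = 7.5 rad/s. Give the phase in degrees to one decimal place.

∠(j7.5 + 7.5) = arctan(7.5/7.5) = 45.00°
∠T(j7.5) = −45.00° = -45.00°

-45.0°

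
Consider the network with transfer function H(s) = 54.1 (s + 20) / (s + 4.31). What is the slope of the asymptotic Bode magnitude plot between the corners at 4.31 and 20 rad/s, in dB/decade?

In this band the factors already past their corner are: pole at 4.31; net slope = -20 dB/decade.

-20 dB/decade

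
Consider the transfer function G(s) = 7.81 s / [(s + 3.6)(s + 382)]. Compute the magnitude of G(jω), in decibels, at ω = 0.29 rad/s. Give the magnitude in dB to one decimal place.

|j0.29| = 0.29
|j0.29 + 3.6| = √(0.29² + 3.6²) = 3.612
|j0.29 + 382| = √(0.29² + 382²) = 382
|G(j0.29)| = 7.81 × 0.29 / (3.612 × 382) = 0.0016416
20 log₁₀(0.0016416) = -55.69 dB

-55.7 dB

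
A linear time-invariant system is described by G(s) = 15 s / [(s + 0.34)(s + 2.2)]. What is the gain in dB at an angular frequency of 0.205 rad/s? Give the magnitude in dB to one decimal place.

|j0.205| = 0.205
|j0.205 + 0.34| = √(0.205² + 0.34²) = 0.397
|j0.205 + 2.2| = √(0.205² + 2.2²) = 2.21
|G(j0.205)| = 15 × 0.205 / (0.397 × 2.21) = 3.5054
20 log₁₀(3.5054) = 10.89 dB

10.9 dB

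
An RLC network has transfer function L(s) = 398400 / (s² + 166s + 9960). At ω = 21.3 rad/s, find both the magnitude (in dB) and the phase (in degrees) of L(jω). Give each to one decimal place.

|(j21.3)² + 166(j21.3) + 9960| = |9506.3 + j3535.8| = 1.014e+04
|L(j21.3)| = 398400 / 1.014e+04 = 39.28
20 log₁₀(39.28) = 31.88 dB
∠[(j21.3)² + 166(j21.3) + 9960] = ∠[9506.3 + j3535.8] = 20.40°
∠L(j21.3) = −20.40° = -20.40°

|L| = 31.9 dB, ∠L = -20.4°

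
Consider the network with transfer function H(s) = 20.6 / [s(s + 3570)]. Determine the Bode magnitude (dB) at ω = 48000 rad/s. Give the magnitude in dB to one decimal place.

|j48000 + 3570| = √(48000² + 3570²) = 4.813e+04
|j48000| = 4.8e+04
|H(j48000)| = 20.6 / (4.813e+04 × 4.8e+04) = 8.9163e-09
20 log₁₀(8.9163e-09) = -161.00 dB

-161.0 dB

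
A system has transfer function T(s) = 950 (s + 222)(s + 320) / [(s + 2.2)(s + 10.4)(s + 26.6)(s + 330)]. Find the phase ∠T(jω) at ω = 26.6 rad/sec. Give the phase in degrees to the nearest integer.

-192 deg

∠(j26.6 + 222) = arctan(26.6/222) = 6.83°
∠(j26.6 + 320) = arctan(26.6/320) = 4.75°
∠(j26.6 + 2.2) = arctan(26.6/2.2) = 85.27°
∠(j26.6 + 10.4) = arctan(26.6/10.4) = 68.65°
∠(j26.6 + 26.6) = arctan(26.6/26.6) = 45.00°
∠(j26.6 + 330) = arctan(26.6/330) = 4.61°
∠T(j26.6) = 6.83° + 4.75° − (85.27° + 68.65° + 45.00° + 4.61°) = -191.94°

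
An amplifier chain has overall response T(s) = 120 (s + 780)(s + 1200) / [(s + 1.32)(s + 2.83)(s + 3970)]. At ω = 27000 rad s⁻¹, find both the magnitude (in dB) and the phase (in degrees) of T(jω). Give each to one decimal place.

|T| = -47.1 dB, ∠T = -85.8°

|j27000 + 780| = √(27000² + 780²) = 2.701e+04
|j27000 + 1200| = √(27000² + 1200²) = 2.703e+04
|j27000 + 1.32| = √(27000² + 1.32²) = 2.7e+04
|j27000 + 2.83| = √(27000² + 2.83²) = 2.7e+04
|j27000 + 3970| = √(27000² + 3970²) = 2.729e+04
|T(j27000)| = 120 × 2.701e+04 × 2.703e+04 / (2.7e+04 × 2.7e+04 × 2.729e+04) = 0.0044033
20 log₁₀(0.0044033) = -47.12 dB
∠(j27000 + 780) = arctan(27000/780) = 88.35°
∠(j27000 + 1200) = arctan(27000/1200) = 87.46°
∠(j27000 + 1.32) = arctan(27000/1.32) = 90.00°
∠(j27000 + 2.83) = arctan(27000/2.83) = 89.99°
∠(j27000 + 3970) = arctan(27000/3970) = 81.64°
∠T(j27000) = 88.35° + 87.46° − (90.00° + 89.99° + 81.64°) = -85.83°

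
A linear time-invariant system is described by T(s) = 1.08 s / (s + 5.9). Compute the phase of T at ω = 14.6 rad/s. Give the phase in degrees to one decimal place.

22.0 deg

∠(j14.6) = 90.00°
∠(j14.6 + 5.9) = arctan(14.6/5.9) = 68.00°
∠T(j14.6) = 90.00° − 68.00° = 22.00°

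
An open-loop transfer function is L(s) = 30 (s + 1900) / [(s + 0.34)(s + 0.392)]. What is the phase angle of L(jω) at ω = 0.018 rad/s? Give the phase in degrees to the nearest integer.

-6°

∠(j0.018 + 1900) = arctan(0.018/1900) = 0.00°
∠(j0.018 + 0.34) = arctan(0.018/0.34) = 3.03°
∠(j0.018 + 0.392) = arctan(0.018/0.392) = 2.63°
∠L(j0.018) = 0.00° − (3.03° + 2.63°) = -5.66°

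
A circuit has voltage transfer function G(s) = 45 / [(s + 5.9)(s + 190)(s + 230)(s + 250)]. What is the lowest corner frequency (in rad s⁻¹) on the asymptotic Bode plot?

Break frequencies occur at each pole and zero magnitude: 5.9 rad s⁻¹, 190 rad s⁻¹, 230 rad s⁻¹, 250 rad s⁻¹.
The lowest is 5.9 rad s⁻¹.

5.9 rad s⁻¹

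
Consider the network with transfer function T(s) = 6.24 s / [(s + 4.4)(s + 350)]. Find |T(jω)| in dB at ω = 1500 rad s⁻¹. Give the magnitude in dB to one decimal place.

-47.8 dB

|j1500| = 1500
|j1500 + 4.4| = √(1500² + 4.4²) = 1500
|j1500 + 350| = √(1500² + 350²) = 1540
|T(j1500)| = 6.24 × 1500 / (1500 × 1540) = 0.0040512
20 log₁₀(0.0040512) = -47.85 dB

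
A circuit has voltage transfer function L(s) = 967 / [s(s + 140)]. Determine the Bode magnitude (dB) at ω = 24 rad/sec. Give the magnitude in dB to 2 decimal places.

-10.94 dB

|j24 + 140| = √(24² + 140²) = 142
|j24| = 24
|L(j24)| = 967 / (142 × 24) = 0.28366
20 log₁₀(0.28366) = -10.944 dB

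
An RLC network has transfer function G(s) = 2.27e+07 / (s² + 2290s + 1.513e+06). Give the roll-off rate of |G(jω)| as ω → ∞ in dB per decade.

With 0 zeros and 2 poles, the high-frequency asymptotic slope is 20 × (0 − 2) = -40 dB/decade.

-40 dB/decade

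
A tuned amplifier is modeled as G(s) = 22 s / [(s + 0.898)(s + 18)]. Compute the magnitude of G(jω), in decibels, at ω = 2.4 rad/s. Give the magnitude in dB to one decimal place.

|j2.4| = 2.4
|j2.4 + 0.898| = √(2.4² + 0.898²) = 2.562
|j2.4 + 18| = √(2.4² + 18²) = 18.16
|G(j2.4)| = 22 × 2.4 / (2.562 × 18.16) = 1.1347
20 log₁₀(1.1347) = 1.10 dB

1.1 dB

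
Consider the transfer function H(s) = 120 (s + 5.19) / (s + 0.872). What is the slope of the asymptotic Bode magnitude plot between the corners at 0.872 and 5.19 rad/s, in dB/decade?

-20 dB/decade

In this band the factors already past their corner are: pole at 0.872; net slope = -20 dB/decade.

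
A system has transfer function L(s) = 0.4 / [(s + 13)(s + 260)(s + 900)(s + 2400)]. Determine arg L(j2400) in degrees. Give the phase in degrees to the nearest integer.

-288°

∠(j2400 + 13) = arctan(2400/13) = 89.69°
∠(j2400 + 260) = arctan(2400/260) = 83.82°
∠(j2400 + 900) = arctan(2400/900) = 69.44°
∠(j2400 + 2400) = arctan(2400/2400) = 45.00°
∠L(j2400) = − (89.69° + 83.82° + 69.44° + 45.00°) = -287.95°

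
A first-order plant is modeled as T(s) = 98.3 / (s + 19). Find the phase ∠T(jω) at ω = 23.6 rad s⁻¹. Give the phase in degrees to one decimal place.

-51.2°

∠(j23.6 + 19) = arctan(23.6/19) = 51.16°
∠T(j23.6) = −51.16° = -51.16°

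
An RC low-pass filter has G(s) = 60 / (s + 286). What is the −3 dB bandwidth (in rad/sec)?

286 rad/sec

For a single-pole low-pass, the −3 dB point is at the pole: ω = 286 rad/sec.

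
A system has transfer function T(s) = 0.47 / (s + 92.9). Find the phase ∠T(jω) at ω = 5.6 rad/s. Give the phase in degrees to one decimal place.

-3.4°

∠(j5.6 + 92.9) = arctan(5.6/92.9) = 3.45°
∠T(j5.6) = −3.45° = -3.45°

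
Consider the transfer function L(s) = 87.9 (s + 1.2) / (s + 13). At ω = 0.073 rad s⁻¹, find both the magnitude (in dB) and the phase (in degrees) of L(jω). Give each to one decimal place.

|j0.073 + 1.2| = √(0.073² + 1.2²) = 1.202
|j0.073 + 13| = √(0.073² + 13²) = 13
|L(j0.073)| = 87.9 × 1.202 / 13 = 8.1287
20 log₁₀(8.1287) = 18.20 dB
∠(j0.073 + 1.2) = arctan(0.073/1.2) = 3.48°
∠(j0.073 + 13) = arctan(0.073/13) = 0.32°
∠L(j0.073) = 3.48° − 0.32° = 3.16°

|L| = 18.2 dB, ∠L = 3.2°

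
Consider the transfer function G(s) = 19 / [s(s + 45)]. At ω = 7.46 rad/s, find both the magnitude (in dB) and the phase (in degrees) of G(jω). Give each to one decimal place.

|G| = -25.1 dB, ∠G = -99.4°

|j7.46 + 45| = √(7.46² + 45²) = 45.61
|j7.46| = 7.46
|G(j7.46)| = 19 / (45.61 × 7.46) = 0.055836
20 log₁₀(0.055836) = -25.06 dB
∠(j7.46 + 45) = arctan(7.46/45) = 9.41°
∠(j7.46) = 90.00°
∠G(j7.46) = − (9.41° + 90.00°) = -99.41°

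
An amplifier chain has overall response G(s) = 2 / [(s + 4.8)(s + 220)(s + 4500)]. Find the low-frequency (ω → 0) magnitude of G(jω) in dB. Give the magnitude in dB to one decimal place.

-127.5 dB

G(0) = 2 / (4.8 × 220 × 4500) = 4.2088e-07
20 log₁₀(4.2088e-07) = -127.52 dB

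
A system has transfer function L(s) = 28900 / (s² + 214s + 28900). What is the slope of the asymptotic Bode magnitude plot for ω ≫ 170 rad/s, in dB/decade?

-40 dB/decade

With 0 zeros and 2 poles, the high-frequency asymptotic slope is 20 × (0 − 2) = -40 dB/decade.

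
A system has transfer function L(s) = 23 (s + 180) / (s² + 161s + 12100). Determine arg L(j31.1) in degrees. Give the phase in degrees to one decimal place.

∠(j31.1 + 180) = arctan(31.1/180) = 9.80°
∠[(j31.1)² + 161(j31.1) + 12100] = ∠[11133 + j5007.1] = 24.22°
∠L(j31.1) = 9.80° − 24.22° = -14.41°

-14.4°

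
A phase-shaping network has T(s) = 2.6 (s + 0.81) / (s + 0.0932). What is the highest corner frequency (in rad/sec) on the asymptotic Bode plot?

Break frequencies occur at each pole and zero magnitude: 0.0932 rad/sec, 0.81 rad/sec.
The highest is 0.81 rad/sec.

0.81 rad/sec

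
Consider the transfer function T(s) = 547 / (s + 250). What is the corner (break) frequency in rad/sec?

250 rad/sec

The single real pole at s = −250 gives a corner at ω = 250 rad/sec.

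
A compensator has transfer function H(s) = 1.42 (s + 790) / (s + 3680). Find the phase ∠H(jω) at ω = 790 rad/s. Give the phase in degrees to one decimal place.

32.9°

∠(j790 + 790) = arctan(790/790) = 45.00°
∠(j790 + 3680) = arctan(790/3680) = 12.12°
∠H(j790) = 45.00° − 12.12° = 32.88°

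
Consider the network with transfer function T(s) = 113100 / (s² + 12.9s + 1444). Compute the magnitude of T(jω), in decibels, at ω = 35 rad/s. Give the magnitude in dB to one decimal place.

47.1 dB

|(j35)² + 12.9(j35) + 1444| = |219 + j451.5| = 501.8
|T(j35)| = 113100 / 501.8 = 225.38
20 log₁₀(225.38) = 47.06 dB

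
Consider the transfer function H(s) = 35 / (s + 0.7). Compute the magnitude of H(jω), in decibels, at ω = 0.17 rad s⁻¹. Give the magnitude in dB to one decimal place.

33.7 dB

|j0.17 + 0.7| = √(0.17² + 0.7²) = 0.7203
|H(j0.17)| = 35 / 0.7203 = 48.588
20 log₁₀(48.588) = 33.73 dB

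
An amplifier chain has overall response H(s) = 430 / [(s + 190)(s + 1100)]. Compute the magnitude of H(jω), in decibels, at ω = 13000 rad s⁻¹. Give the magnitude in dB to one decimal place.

|j13000 + 190| = √(13000² + 190²) = 1.3e+04
|j13000 + 1100| = √(13000² + 1100²) = 1.305e+04
|H(j13000)| = 430 / (1.3e+04 × 1.305e+04) = 2.535e-06
20 log₁₀(2.535e-06) = -111.92 dB

-111.9 dB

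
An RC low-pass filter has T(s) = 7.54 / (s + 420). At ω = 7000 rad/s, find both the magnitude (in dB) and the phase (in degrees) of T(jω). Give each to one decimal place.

|j7000 + 420| = √(7000² + 420²) = 7013
|T(j7000)| = 7.54 / 7013 = 0.0010752
20 log₁₀(0.0010752) = -59.37 dB
∠(j7000 + 420) = arctan(7000/420) = 86.57°
∠T(j7000) = −86.57° = -86.57°

|T| = -59.4 dB, ∠T = -86.6°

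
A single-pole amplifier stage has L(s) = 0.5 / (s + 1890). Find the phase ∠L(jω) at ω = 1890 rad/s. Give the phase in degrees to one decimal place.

-45.0 deg

∠(j1890 + 1890) = arctan(1890/1890) = 45.00°
∠L(j1890) = −45.00° = -45.00°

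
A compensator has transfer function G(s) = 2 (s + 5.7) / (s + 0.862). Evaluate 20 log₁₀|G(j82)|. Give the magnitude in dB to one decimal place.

|j82 + 5.7| = √(82² + 5.7²) = 82.2
|j82 + 0.862| = √(82² + 0.862²) = 82
|G(j82)| = 2 × 82.2 / 82 = 2.0047
20 log₁₀(2.0047) = 6.04 dB

6.0 dB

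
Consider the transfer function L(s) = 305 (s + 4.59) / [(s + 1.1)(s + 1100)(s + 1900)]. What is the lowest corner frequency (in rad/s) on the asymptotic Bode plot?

1.1 rad/s

Break frequencies occur at each pole and zero magnitude: 1.1 rad/s, 4.59 rad/s, 1100 rad/s, 1900 rad/s.
The lowest is 1.1 rad/s.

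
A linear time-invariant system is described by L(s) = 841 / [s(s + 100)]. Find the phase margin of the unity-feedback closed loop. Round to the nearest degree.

Gain crossover: |L(jω)| = 1 at ω ≈ 8.38 rad/sec.
∠L(j8.38) = −90° − arctan(8.38/100) ≈ -94.79°
PM = 180° + (-94.79°) = 85.21°

85°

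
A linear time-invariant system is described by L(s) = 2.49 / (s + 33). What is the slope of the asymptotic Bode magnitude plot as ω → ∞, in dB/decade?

-20 dB/decade

With 0 zeros and 1 pole, the high-frequency asymptotic slope is 20 × (0 − 1) = -20 dB/decade.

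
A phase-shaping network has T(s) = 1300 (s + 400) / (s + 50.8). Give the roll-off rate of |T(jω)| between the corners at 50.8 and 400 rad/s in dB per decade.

In this band the factors already past their corner are: pole at 50.8; net slope = -20 dB/decade.

-20 dB/decade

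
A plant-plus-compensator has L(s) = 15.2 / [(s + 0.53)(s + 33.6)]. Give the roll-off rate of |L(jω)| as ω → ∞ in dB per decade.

With 0 zeros and 2 poles, the high-frequency asymptotic slope is 20 × (0 − 2) = -40 dB/decade.

-40 dB/decade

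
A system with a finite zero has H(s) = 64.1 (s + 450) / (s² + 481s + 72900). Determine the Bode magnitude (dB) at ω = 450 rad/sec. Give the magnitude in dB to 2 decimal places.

-15.83 dB

|j450 + 450| = √(450² + 450²) = 636.4
|(j450)² + 481(j450) + 72900| = |-1.296e+05 + j2.1645e+05| = 2.523e+05
|H(j450)| = 64.1 × 636.4 / 2.523e+05 = 0.1617
20 log₁₀(0.1617) = -15.826 dB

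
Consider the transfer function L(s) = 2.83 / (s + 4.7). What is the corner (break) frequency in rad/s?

The single real pole at s = −4.7 gives a corner at ω = 4.7 rad/s.

4.7 rad/s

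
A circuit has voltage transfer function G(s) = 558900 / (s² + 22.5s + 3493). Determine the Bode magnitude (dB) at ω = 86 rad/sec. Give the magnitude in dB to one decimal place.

42.2 dB

|(j86)² + 22.5(j86) + 3493| = |-3903 + j1935| = 4356
|G(j86)| = 558900 / 4356 = 128.3
20 log₁₀(128.3) = 42.16 dB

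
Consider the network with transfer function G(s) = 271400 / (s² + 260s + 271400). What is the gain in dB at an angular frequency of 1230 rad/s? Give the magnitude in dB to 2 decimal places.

|(j1230)² + 260(j1230) + 271400| = |-1.2415e+06 + j3.198e+05| = 1.282e+06
|G(j1230)| = 271400 / 1.282e+06 = 0.2117
20 log₁₀(0.2117) = -13.486 dB

-13.49 dB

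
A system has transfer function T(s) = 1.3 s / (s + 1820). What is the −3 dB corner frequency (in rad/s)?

1820 rad/s

For a single-pole high-pass, the −3 dB point is at the pole: ω = 1820 rad/s.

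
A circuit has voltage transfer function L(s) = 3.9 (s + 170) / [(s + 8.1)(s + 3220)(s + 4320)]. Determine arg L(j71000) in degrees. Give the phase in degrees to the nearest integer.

-174°

∠(j71000 + 170) = arctan(71000/170) = 89.86°
∠(j71000 + 8.1) = arctan(71000/8.1) = 89.99°
∠(j71000 + 3220) = arctan(71000/3220) = 87.40°
∠(j71000 + 4320) = arctan(71000/4320) = 86.52°
∠L(j71000) = 89.86° − (89.99° + 87.40° + 86.52°) = -174.05°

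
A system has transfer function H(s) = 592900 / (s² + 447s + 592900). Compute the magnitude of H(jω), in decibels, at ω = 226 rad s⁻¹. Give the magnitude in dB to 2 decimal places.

|(j226)² + 447(j226) + 592900| = |5.4182e+05 + j1.0102e+05| = 5.512e+05
|H(j226)| = 592900 / 5.512e+05 = 1.0757
20 log₁₀(1.0757) = 0.634 dB

0.63 dB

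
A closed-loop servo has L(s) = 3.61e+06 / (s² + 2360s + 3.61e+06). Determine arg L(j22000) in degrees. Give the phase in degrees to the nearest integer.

∠[(j22000)² + 2360(j22000) + 3.61e+06] = ∠[-4.8039e+08 + j5.192e+07] = 173.83°
∠L(j22000) = −173.83° = -173.83°

-174°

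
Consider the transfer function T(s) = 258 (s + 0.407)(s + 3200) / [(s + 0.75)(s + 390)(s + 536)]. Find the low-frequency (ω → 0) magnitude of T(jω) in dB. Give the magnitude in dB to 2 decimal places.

T(0) = 258 × 0.407 × 3200 / (0.75 × 390 × 536) = 2.1433
20 log₁₀(2.1433) = 6.621 dB

6.62 dB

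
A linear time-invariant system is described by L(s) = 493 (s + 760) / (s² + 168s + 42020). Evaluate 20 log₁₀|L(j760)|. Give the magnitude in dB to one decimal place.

-0.3 dB

|j760 + 760| = √(760² + 760²) = 1075
|(j760)² + 168(j760) + 42020| = |-5.3558e+05 + j1.2768e+05| = 5.506e+05
|L(j760)| = 493 × 1075 / 5.506e+05 = 0.96238
20 log₁₀(0.96238) = -0.33 dB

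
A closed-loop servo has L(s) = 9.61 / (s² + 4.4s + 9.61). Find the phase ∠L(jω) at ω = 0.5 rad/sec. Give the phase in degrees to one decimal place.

-13.2°

∠[(j0.5)² + 4.4(j0.5) + 9.61] = ∠[9.36 + j2.2] = 13.23°
∠L(j0.5) = −13.23° = -13.23°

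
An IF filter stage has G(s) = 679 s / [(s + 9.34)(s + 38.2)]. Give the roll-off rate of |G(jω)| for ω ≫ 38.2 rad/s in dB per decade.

With 1 zero and 2 poles, the high-frequency asymptotic slope is 20 × (1 − 2) = -20 dB/decade.

-20 dB/decade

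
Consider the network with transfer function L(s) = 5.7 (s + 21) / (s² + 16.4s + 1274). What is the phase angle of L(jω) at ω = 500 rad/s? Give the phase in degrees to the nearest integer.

∠(j500 + 21) = arctan(500/21) = 87.59°
∠[(j500)² + 16.4(j500) + 1274] = ∠[-2.4873e+05 + j8200] = 178.11°
∠L(j500) = 87.59° − 178.11° = -90.52°

-91 deg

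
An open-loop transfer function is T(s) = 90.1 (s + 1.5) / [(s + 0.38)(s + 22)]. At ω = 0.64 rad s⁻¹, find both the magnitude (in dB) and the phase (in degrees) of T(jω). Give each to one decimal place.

|j0.64 + 1.5| = √(0.64² + 1.5²) = 1.631
|j0.64 + 0.38| = √(0.64² + 0.38²) = 0.7443
|j0.64 + 22| = √(0.64² + 22²) = 22.01
|T(j0.64)| = 90.1 × 1.631 / (0.7443 × 22.01) = 8.9696
20 log₁₀(8.9696) = 19.06 dB
∠(j0.64 + 1.5) = arctan(0.64/1.5) = 23.11°
∠(j0.64 + 0.38) = arctan(0.64/0.38) = 59.30°
∠(j0.64 + 22) = arctan(0.64/22) = 1.67°
∠T(j0.64) = 23.11° − (59.30° + 1.67°) = -37.86°

|T| = 19.1 dB, ∠T = -37.9°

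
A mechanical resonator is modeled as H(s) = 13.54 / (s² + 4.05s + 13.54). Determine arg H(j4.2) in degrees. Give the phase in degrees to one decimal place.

∠[(j4.2)² + 4.05(j4.2) + 13.54] = ∠[-4.1 + j17.01] = 103.55°
∠H(j4.2) = −103.55° = -103.55°

-103.6°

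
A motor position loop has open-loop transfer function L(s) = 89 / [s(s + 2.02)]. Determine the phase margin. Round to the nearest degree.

Gain crossover: |L(jω)| = 1 at ω ≈ 9.33 rad/s.
∠L(j9.33) = −90° − arctan(9.33/2.02) ≈ -167.78°
PM = 180° + (-167.78°) = 12.22°

12°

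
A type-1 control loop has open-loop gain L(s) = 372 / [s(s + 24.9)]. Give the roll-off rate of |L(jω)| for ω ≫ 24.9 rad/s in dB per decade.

With 0 zeros and 2 poles, the high-frequency asymptotic slope is 20 × (0 − 2) = -40 dB/decade.

-40 dB/decade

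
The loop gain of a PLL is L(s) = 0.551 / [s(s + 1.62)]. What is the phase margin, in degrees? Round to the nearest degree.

Gain crossover: |L(jω)| = 1 at ω ≈ 0.333 rad/s.
∠L(j0.333) = −90° − arctan(0.333/1.62) ≈ -101.62°
PM = 180° + (-101.62°) = 78.38°

78°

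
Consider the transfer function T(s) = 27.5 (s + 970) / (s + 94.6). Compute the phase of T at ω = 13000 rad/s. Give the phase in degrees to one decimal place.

-3.9 deg

∠(j13000 + 970) = arctan(13000/970) = 85.73°
∠(j13000 + 94.6) = arctan(13000/94.6) = 89.58°
∠T(j13000) = 85.73° − 89.58° = -3.85°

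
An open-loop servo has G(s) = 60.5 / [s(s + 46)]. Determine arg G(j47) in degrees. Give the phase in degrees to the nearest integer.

-136°

∠(j47 + 46) = arctan(47/46) = 45.62°
∠(j47) = 90.00°
∠G(j47) = − (45.62° + 90.00°) = -135.62°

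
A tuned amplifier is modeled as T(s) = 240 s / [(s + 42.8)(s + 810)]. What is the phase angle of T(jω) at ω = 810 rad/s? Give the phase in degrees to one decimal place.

∠(j810) = 90.00°
∠(j810 + 42.8) = arctan(810/42.8) = 86.98°
∠(j810 + 810) = arctan(810/810) = 45.00°
∠T(j810) = 90.00° − (86.98° + 45.00°) = -41.98°

-42.0 deg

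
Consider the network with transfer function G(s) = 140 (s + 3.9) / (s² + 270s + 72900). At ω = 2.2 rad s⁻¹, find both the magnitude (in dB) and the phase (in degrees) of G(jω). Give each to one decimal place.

|j2.2 + 3.9| = √(2.2² + 3.9²) = 4.478
|(j2.2)² + 270(j2.2) + 72900| = |72895 + j594| = 7.29e+04
|G(j2.2)| = 140 × 4.478 / 7.29e+04 = 0.0085995
20 log₁₀(0.0085995) = -41.31 dB
∠(j2.2 + 3.9) = arctan(2.2/3.9) = 29.43°
∠[(j2.2)² + 270(j2.2) + 72900] = ∠[72895 + j594] = 0.47°
∠G(j2.2) = 29.43° − 0.47° = 28.96°

|G| = -41.3 dB, ∠G = 29.0°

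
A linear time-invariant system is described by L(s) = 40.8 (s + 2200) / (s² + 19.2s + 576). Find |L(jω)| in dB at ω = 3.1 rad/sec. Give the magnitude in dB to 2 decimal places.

|j3.1 + 2200| = √(3.1² + 2200²) = 2200
|(j3.1)² + 19.2(j3.1) + 576| = |566.39 + j59.52| = 569.5
|L(j3.1)| = 40.8 × 2200 / 569.5 = 157.61
20 log₁₀(157.61) = 43.952 dB

43.95 dB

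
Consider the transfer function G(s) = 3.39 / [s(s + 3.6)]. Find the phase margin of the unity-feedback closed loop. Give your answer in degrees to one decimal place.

Gain crossover: |G(jω)| = 1 at ω ≈ 0.913 rad/sec.
∠G(j0.913) = −90° − arctan(0.913/3.6) ≈ -104.23°
PM = 180° + (-104.23°) = 75.77°

75.8°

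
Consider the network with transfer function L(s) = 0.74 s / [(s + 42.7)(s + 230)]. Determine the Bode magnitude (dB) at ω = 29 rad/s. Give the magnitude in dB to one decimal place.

|j29| = 29
|j29 + 42.7| = √(29² + 42.7²) = 51.62
|j29 + 230| = √(29² + 230²) = 231.8
|L(j29)| = 0.74 × 29 / (51.62 × 231.8) = 0.0017934
20 log₁₀(0.0017934) = -54.93 dB

-54.9 dB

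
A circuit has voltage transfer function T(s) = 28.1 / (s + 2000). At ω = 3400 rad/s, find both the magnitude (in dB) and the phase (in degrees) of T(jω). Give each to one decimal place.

|T| = -42.9 dB, ∠T = -59.5°

|j3400 + 2000| = √(3400² + 2000²) = 3945
|T(j3400)| = 28.1 / 3945 = 0.0071236
20 log₁₀(0.0071236) = -42.95 dB
∠(j3400 + 2000) = arctan(3400/2000) = 59.53°
∠T(j3400) = −59.53° = -59.53°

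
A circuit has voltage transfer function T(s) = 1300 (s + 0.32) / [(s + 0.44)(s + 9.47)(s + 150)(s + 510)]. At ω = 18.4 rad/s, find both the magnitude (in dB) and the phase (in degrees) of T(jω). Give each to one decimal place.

|T| = -61.8 dB, ∠T = -71.5°

|j18.4 + 0.32| = √(18.4² + 0.32²) = 18.4
|j18.4 + 0.44| = √(18.4² + 0.44²) = 18.41
|j18.4 + 9.47| = √(18.4² + 9.47²) = 20.69
|j18.4 + 150| = √(18.4² + 150²) = 151.1
|j18.4 + 510| = √(18.4² + 510²) = 510.3
|T(j18.4)| = 1300 × 18.4 / (18.41 × 20.69 × 151.1 × 510.3) = 0.00081443
20 log₁₀(0.00081443) = -61.78 dB
∠(j18.4 + 0.32) = arctan(18.4/0.32) = 89.00°
∠(j18.4 + 0.44) = arctan(18.4/0.44) = 88.63°
∠(j18.4 + 9.47) = arctan(18.4/9.47) = 62.77°
∠(j18.4 + 150) = arctan(18.4/150) = 6.99°
∠(j18.4 + 510) = arctan(18.4/510) = 2.07°
∠T(j18.4) = 89.00° − (88.63° + 62.77° + 6.99° + 2.07°) = -71.45°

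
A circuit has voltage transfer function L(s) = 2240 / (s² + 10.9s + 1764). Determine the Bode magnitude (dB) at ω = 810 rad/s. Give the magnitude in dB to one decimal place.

|(j810)² + 10.9(j810) + 1764| = |-6.5434e+05 + j8829| = 6.544e+05
|L(j810)| = 2240 / 6.544e+05 = 0.003423
20 log₁₀(0.003423) = -49.31 dB

-49.3 dB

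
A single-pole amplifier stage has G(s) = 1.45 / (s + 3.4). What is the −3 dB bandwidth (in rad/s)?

3.4 rad/s

For a single-pole low-pass, the −3 dB point is at the pole: ω = 3.4 rad/s.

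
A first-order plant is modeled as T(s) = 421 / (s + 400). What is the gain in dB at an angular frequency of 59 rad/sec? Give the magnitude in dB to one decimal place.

0.4 dB

|j59 + 400| = √(59² + 400²) = 404.3
|T(j59)| = 421 / 404.3 = 1.0412
20 log₁₀(1.0412) = 0.35 dB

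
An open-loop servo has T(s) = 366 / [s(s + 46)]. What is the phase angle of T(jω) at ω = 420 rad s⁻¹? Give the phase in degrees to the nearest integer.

-174°

∠(j420 + 46) = arctan(420/46) = 83.75°
∠(j420) = 90.00°
∠T(j420) = − (83.75° + 90.00°) = -173.75°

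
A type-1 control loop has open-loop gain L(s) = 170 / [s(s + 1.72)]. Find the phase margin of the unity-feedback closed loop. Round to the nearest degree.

Gain crossover: |L(jω)| = 1 at ω ≈ 13 rad/s.
∠L(j13) = −90° − arctan(13/1.72) ≈ -172.45°
PM = 180° + (-172.45°) = 7.55°

8 deg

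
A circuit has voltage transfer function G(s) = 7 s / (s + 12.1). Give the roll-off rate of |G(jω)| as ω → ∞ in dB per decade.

0 dB/decade

With 1 zero and 1 pole, the high-frequency asymptotic slope is 20 × (1 − 1) = 0 dB/decade.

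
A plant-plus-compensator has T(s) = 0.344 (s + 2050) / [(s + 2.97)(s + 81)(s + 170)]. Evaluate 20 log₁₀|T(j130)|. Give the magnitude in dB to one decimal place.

|j130 + 2050| = √(130² + 2050²) = 2054
|j130 + 2.97| = √(130² + 2.97²) = 130
|j130 + 81| = √(130² + 81²) = 153.2
|j130 + 170| = √(130² + 170²) = 214
|T(j130)| = 0.344 × 2054 / (130 × 153.2 × 214) = 0.00016578
20 log₁₀(0.00016578) = -75.61 dB

-75.6 dB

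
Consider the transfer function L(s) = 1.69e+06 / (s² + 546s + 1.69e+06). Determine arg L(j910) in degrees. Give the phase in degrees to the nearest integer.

-30°

∠[(j910)² + 546(j910) + 1.69e+06] = ∠[8.619e+05 + j4.9686e+05] = 29.96°
∠L(j910) = −29.96° = -29.96°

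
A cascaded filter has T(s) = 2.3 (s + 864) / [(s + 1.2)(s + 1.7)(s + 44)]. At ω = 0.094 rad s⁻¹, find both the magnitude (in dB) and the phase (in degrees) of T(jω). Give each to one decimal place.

|T| = 26.9 dB, ∠T = -7.8°

|j0.094 + 864| = √(0.094² + 864²) = 864
|j0.094 + 1.2| = √(0.094² + 1.2²) = 1.204
|j0.094 + 1.7| = √(0.094² + 1.7²) = 1.703
|j0.094 + 44| = √(0.094² + 44²) = 44
|T(j0.094)| = 2.3 × 864 / (1.204 × 1.703 × 44) = 22.038
20 log₁₀(22.038) = 26.86 dB
∠(j0.094 + 864) = arctan(0.094/864) = 0.01°
∠(j0.094 + 1.2) = arctan(0.094/1.2) = 4.48°
∠(j0.094 + 1.7) = arctan(0.094/1.7) = 3.16°
∠(j0.094 + 44) = arctan(0.094/44) = 0.12°
∠T(j0.094) = 0.01° − (4.48° + 3.16° + 0.12°) = -7.76°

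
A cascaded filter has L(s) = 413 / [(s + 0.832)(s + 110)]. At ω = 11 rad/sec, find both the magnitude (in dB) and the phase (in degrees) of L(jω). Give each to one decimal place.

|j11 + 0.832| = √(11² + 0.832²) = 11.03
|j11 + 110| = √(11² + 110²) = 110.5
|L(j11)| = 413 / (11.03 × 110.5) = 0.33866
20 log₁₀(0.33866) = -9.40 dB
∠(j11 + 0.832) = arctan(11/0.832) = 85.67°
∠(j11 + 110) = arctan(11/110) = 5.71°
∠L(j11) = − (85.67° + 5.71°) = -91.39°

|L| = -9.4 dB, ∠L = -91.4°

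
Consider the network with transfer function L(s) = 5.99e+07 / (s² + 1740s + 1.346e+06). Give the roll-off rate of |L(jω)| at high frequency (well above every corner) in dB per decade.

-40 dB/decade

With 0 zeros and 2 poles, the high-frequency asymptotic slope is 20 × (0 − 2) = -40 dB/decade.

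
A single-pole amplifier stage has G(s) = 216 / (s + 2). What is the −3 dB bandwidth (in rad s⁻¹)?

For a single-pole low-pass, the −3 dB point is at the pole: ω = 2 rad s⁻¹.

2 rad s⁻¹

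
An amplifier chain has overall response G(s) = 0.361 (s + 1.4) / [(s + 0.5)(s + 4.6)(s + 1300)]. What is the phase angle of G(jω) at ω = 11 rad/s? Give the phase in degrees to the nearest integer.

∠(j11 + 1.4) = arctan(11/1.4) = 82.75°
∠(j11 + 0.5) = arctan(11/0.5) = 87.40°
∠(j11 + 4.6) = arctan(11/4.6) = 67.31°
∠(j11 + 1300) = arctan(11/1300) = 0.48°
∠G(j11) = 82.75° − (87.40° + 67.31° + 0.48°) = -72.44°

-72 deg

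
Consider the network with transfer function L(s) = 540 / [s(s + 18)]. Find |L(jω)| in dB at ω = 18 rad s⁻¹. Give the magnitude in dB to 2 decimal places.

1.43 dB

|j18 + 18| = √(18² + 18²) = 25.46
|j18| = 18
|L(j18)| = 540 / (25.46 × 18) = 1.1785
20 log₁₀(1.1785) = 1.427 dB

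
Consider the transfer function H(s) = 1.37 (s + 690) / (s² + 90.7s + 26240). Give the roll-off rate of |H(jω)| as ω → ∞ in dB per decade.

With 1 zero and 2 poles, the high-frequency asymptotic slope is 20 × (1 − 2) = -20 dB/decade.

-20 dB/decade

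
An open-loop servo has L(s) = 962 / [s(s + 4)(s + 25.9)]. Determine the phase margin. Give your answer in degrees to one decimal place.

24.7 deg

Gain crossover: |L(jω)| = 1 at ω ≈ 5.41 rad/s.
∠L(j5.41) = −90° − arctan(5.41/4) − arctan(5.41/25.9) ≈ -155.29°
PM = 180° + (-155.29°) = 24.71°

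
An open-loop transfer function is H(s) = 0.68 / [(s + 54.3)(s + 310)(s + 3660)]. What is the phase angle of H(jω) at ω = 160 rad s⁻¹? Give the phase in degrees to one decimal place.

-101.1 deg

∠(j160 + 54.3) = arctan(160/54.3) = 71.25°
∠(j160 + 310) = arctan(160/310) = 27.30°
∠(j160 + 3660) = arctan(160/3660) = 2.50°
∠H(j160) = − (71.25° + 27.30° + 2.50°) = -101.06°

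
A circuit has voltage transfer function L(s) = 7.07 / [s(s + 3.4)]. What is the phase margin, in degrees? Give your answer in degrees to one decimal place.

61.7°

Gain crossover: |L(jω)| = 1 at ω ≈ 1.83 rad/s.
∠L(j1.83) = −90° − arctan(1.83/3.4) ≈ -118.30°
PM = 180° + (-118.30°) = 61.70°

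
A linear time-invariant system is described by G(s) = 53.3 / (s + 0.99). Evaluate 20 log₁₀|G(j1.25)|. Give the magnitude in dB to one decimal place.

|j1.25 + 0.99| = √(1.25² + 0.99²) = 1.595
|G(j1.25)| = 53.3 / 1.595 = 33.426
20 log₁₀(33.426) = 30.48 dB

30.5 dB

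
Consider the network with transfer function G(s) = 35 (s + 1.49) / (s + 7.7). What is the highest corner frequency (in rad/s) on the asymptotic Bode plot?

Break frequencies occur at each pole and zero magnitude: 1.49 rad/s, 7.7 rad/s.
The highest is 7.7 rad/s.

7.7 rad/s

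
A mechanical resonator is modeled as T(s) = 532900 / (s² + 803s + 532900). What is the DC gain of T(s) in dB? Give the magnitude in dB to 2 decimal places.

0.00 dB

T(0) = 532900 / 532900 = 1
20 log₁₀(1) = 0.000 dB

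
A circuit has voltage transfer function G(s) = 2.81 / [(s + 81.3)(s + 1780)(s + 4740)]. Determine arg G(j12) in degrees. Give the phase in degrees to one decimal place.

-8.9°

∠(j12 + 81.3) = arctan(12/81.3) = 8.40°
∠(j12 + 1780) = arctan(12/1780) = 0.39°
∠(j12 + 4740) = arctan(12/4740) = 0.15°
∠G(j12) = − (8.40° + 0.39° + 0.15°) = -8.93°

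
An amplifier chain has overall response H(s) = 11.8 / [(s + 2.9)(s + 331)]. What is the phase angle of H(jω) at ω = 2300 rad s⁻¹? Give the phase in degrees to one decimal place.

-171.7°

∠(j2300 + 2.9) = arctan(2300/2.9) = 89.93°
∠(j2300 + 331) = arctan(2300/331) = 81.81°
∠H(j2300) = − (89.93° + 81.81°) = -171.74°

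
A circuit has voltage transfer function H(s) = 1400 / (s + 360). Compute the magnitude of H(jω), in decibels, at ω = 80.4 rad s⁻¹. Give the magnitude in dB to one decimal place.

11.6 dB

|j80.4 + 360| = √(80.4² + 360²) = 368.9
|H(j80.4)| = 1400 / 368.9 = 3.7954
20 log₁₀(3.7954) = 11.59 dB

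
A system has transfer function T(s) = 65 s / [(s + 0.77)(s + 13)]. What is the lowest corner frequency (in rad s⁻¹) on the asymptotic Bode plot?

0.77 rad s⁻¹

Break frequencies occur at each pole and zero magnitude: 0.77 rad s⁻¹, 13 rad s⁻¹.
The lowest is 0.77 rad s⁻¹.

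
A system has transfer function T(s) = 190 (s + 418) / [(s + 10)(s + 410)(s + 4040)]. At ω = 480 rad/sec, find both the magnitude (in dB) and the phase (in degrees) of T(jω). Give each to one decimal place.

|j480 + 418| = √(480² + 418²) = 636.5
|j480 + 10| = √(480² + 10²) = 480.1
|j480 + 410| = √(480² + 410²) = 631.3
|j480 + 4040| = √(480² + 4040²) = 4068
|T(j480)| = 190 × 636.5 / (480.1 × 631.3 × 4068) = 9.8078e-05
20 log₁₀(9.8078e-05) = -80.17 dB
∠(j480 + 418) = arctan(480/418) = 48.95°
∠(j480 + 10) = arctan(480/10) = 88.81°
∠(j480 + 410) = arctan(480/410) = 49.50°
∠(j480 + 4040) = arctan(480/4040) = 6.78°
∠T(j480) = 48.95° − (88.81° + 49.50° + 6.78°) = -96.13°

|T| = -80.2 dB, ∠T = -96.1°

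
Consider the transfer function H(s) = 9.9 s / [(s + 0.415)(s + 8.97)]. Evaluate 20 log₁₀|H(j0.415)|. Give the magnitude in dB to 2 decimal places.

|j0.415| = 0.415
|j0.415 + 0.415| = √(0.415² + 0.415²) = 0.5869
|j0.415 + 8.97| = √(0.415² + 8.97²) = 8.98
|H(j0.415)| = 9.9 × 0.415 / (0.5869 × 8.98) = 0.77958
20 log₁₀(0.77958) = -2.163 dB

-2.16 dB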